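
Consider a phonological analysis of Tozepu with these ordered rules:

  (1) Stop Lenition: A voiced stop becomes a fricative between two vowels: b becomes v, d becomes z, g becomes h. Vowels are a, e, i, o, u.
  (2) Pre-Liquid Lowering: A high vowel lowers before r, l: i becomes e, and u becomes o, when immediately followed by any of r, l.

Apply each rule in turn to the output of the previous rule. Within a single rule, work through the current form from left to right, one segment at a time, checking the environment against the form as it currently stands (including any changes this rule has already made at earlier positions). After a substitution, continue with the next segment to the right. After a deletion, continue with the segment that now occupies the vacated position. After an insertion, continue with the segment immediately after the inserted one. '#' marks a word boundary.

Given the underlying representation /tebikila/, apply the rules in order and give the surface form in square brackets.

(1) Stop Lenition: [tebikila] → [tevikila]
(2) Pre-Liquid Lowering: [tevikila] → [tevikela]

[tevikela]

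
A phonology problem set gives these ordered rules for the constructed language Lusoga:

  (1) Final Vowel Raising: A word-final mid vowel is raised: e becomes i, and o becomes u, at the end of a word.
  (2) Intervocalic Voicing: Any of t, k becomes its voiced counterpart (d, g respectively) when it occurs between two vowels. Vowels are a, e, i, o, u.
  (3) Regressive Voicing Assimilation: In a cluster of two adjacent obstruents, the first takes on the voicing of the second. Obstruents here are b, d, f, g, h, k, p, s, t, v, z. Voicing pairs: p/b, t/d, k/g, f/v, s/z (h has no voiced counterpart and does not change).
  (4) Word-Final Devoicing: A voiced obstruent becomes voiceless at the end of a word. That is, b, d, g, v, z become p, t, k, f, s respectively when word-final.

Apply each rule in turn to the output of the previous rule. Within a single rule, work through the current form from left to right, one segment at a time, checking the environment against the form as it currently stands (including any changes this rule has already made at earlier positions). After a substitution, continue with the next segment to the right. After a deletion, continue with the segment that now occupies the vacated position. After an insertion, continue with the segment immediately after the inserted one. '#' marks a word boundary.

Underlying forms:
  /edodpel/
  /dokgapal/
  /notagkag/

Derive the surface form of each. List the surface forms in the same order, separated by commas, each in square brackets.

[edotpel], [doggapal], [nodakkak]

/edodpel/:
  (1) Final Vowel Raising: no change — [edodpel]
  (2) Intervocalic Voicing: no change — [edodpel]
  (3) Regressive Voicing Assimilation: [edodpel] → [edotpel]
  (4) Word-Final Devoicing: no change — [edotpel]
/dokgapal/:
  (1) Final Vowel Raising: no change — [dokgapal]
  (2) Intervocalic Voicing: no change — [dokgapal]
  (3) Regressive Voicing Assimilation: [dokgapal] → [doggapal]
  (4) Word-Final Devoicing: no change — [doggapal]
/notagkag/:
  (1) Final Vowel Raising: no change — [notagkag]
  (2) Intervocalic Voicing: [notagkag] → [nodagkag]
  (3) Regressive Voicing Assimilation: [nodagkag] → [nodakkag]
  (4) Word-Final Devoicing: [nodakkag] → [nodakkak]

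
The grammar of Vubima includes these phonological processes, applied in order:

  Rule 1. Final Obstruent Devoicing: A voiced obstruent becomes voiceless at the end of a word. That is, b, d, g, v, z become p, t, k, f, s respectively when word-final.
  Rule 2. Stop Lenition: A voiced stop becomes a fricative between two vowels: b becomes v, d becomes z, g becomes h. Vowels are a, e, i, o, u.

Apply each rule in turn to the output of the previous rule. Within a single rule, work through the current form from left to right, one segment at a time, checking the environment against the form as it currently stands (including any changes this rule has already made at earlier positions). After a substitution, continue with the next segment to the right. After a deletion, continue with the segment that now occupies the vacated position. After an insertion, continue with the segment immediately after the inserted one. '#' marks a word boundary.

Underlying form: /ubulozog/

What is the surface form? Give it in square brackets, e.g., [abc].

Rule 1 Final Obstruent Devoicing: [ubulozog] → [ubulozok]
Rule 2 Stop Lenition: [ubulozok] → [uvulozok]

[uvulozok]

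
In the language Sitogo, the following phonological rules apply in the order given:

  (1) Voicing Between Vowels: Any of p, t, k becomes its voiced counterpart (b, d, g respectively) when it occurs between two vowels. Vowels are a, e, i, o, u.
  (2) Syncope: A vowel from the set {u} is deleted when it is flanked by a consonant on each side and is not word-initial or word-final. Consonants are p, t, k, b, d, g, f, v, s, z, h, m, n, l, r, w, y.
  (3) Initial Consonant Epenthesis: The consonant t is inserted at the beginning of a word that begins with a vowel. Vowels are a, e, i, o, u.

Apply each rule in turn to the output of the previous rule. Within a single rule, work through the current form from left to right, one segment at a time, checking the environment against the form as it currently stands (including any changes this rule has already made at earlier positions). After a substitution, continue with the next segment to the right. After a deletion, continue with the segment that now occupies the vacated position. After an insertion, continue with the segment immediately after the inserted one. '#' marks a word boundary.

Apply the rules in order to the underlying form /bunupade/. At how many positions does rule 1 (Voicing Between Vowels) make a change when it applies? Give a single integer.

1

(1) Voicing Between Vowels: [bunupade] → [bunubade]
(2) Syncope: [bunubade] → [bnbade]
(3) Initial Consonant Epenthesis: no change — [bnbade]
Rule 1 changed 1 position(s).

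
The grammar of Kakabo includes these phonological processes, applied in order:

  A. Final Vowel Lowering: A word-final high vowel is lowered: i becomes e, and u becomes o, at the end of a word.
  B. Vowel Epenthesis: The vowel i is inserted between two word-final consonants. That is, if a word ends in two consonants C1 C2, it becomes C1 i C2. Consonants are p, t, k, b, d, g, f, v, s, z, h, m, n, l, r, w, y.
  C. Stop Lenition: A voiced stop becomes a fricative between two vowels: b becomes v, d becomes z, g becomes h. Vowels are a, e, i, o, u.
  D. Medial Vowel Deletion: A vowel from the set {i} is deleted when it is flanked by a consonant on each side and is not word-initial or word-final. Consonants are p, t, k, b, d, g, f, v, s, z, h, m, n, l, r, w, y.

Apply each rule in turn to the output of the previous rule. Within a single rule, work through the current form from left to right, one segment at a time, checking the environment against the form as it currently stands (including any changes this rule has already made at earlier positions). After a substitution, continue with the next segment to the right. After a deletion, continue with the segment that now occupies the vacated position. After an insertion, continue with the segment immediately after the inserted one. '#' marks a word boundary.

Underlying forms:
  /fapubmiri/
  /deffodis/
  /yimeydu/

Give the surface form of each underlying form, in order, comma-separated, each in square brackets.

/fapubmiri/:
  A Final Vowel Lowering: [fapubmiri] → [fapubmire]
  B Vowel Epenthesis: no change — [fapubmire]
  C Stop Lenition: no change — [fapubmire]
  D Medial Vowel Deletion: [fapubmire] → [fapubmre]
/deffodis/:
  A Final Vowel Lowering: no change — [deffodis]
  B Vowel Epenthesis: no change — [deffodis]
  C Stop Lenition: [deffodis] → [deffozis]
  D Medial Vowel Deletion: [deffozis] → [deffozs]
/yimeydu/:
  A Final Vowel Lowering: [yimeydu] → [yimeydo]
  B Vowel Epenthesis: no change — [yimeydo]
  C Stop Lenition: no change — [yimeydo]
  D Medial Vowel Deletion: [yimeydo] → [ymeydo]

[fapubmre], [deffozs], [ymeydo]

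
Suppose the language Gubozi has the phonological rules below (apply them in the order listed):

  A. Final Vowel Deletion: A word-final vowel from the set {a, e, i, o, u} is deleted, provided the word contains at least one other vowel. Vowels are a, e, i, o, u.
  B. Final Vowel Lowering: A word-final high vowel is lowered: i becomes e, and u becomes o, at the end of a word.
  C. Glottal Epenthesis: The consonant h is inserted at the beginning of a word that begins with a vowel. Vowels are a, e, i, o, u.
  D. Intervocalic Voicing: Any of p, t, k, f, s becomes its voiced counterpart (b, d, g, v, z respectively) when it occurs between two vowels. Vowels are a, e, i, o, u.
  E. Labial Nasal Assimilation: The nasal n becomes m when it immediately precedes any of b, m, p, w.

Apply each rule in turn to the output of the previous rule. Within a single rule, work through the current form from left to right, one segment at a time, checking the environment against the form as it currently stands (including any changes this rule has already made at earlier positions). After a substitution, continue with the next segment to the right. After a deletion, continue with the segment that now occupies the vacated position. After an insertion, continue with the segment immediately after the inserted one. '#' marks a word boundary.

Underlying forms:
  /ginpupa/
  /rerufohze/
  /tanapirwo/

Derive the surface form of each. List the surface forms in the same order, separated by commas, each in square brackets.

[gimpup], [reruvohz], [tanabirw]

/ginpupa/:
  A Final Vowel Deletion: [ginpupa] → [ginpup]
  B Final Vowel Lowering: no change — [ginpup]
  C Glottal Epenthesis: no change — [ginpup]
  D Intervocalic Voicing: no change — [ginpup]
  E Labial Nasal Assimilation: [ginpup] → [gimpup]
/rerufohze/:
  A Final Vowel Deletion: [rerufohze] → [rerufohz]
  B Final Vowel Lowering: no change — [rerufohz]
  C Glottal Epenthesis: no change — [rerufohz]
  D Intervocalic Voicing: [rerufohz] → [reruvohz]
  E Labial Nasal Assimilation: no change — [reruvohz]
/tanapirwo/:
  A Final Vowel Deletion: [tanapirwo] → [tanapirw]
  B Final Vowel Lowering: no change — [tanapirw]
  C Glottal Epenthesis: no change — [tanapirw]
  D Intervocalic Voicing: [tanapirw] → [tanabirw]
  E Labial Nasal Assimilation: no change — [tanabirw]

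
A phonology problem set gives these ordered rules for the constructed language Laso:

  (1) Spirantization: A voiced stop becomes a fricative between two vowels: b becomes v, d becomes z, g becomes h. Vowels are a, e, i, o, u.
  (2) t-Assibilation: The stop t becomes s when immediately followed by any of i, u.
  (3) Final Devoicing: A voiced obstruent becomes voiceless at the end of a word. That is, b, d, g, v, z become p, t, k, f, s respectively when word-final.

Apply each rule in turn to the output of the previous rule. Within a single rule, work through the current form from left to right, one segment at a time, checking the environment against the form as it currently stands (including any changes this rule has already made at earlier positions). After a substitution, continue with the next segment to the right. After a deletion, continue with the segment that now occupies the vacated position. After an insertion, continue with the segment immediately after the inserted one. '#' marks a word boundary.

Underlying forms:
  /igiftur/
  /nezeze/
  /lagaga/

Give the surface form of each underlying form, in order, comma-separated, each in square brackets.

/igiftur/:
  (1) Spirantization: [igiftur] → [ihiftur]
  (2) t-Assibilation: [ihiftur] → [ihifsur]
  (3) Final Devoicing: no change — [ihifsur]
/nezeze/:
  (1) Spirantization: no change — [nezeze]
  (2) t-Assibilation: no change — [nezeze]
  (3) Final Devoicing: no change — [nezeze]
/lagaga/:
  (1) Spirantization: [lagaga] → [lahaha]
  (2) t-Assibilation: no change — [lahaha]
  (3) Final Devoicing: no change — [lahaha]

[ihifsur], [nezeze], [lahaha]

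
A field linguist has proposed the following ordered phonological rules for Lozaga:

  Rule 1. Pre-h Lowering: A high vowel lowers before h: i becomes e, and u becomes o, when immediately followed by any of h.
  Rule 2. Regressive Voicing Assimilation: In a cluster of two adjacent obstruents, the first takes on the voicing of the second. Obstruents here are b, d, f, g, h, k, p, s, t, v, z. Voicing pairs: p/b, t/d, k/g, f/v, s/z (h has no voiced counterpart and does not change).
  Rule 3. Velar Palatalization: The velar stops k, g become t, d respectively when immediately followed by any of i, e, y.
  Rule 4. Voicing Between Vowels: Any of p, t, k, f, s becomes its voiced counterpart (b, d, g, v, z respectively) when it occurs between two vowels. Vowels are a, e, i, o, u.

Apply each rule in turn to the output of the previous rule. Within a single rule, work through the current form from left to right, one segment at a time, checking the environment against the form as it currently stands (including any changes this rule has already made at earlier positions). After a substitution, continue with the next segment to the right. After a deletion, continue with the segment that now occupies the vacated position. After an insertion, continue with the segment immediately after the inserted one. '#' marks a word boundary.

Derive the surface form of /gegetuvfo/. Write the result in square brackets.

Rule 1 Pre-h Lowering: no change — [gegetuvfo]
Rule 2 Regressive Voicing Assimilation: [gegetuvfo] → [gegetuffo]
Rule 3 Velar Palatalization: [gegetuffo] → [dedetuffo]
Rule 4 Voicing Between Vowels: [dedetuffo] → [dededuffo]

[dededuffo]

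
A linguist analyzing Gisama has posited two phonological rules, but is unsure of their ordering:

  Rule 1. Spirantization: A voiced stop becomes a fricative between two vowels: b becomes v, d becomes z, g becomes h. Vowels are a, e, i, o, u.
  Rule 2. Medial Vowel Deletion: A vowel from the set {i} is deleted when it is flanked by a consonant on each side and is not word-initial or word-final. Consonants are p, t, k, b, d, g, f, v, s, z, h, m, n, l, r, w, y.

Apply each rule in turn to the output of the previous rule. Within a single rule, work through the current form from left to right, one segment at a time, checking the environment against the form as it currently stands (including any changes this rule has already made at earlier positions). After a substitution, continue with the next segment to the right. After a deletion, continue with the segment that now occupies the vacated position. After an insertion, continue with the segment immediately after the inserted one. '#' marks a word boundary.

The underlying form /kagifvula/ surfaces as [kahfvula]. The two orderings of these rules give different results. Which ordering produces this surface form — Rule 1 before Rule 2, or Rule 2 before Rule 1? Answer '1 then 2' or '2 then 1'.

1 then 2

Order 1 then 2:
  1 Spirantization: [kagifvula] → [kahifvula]
  2 Medial Vowel Deletion: [kahifvula] → [kahfvula]
  result: [kahfvula]
Order 2 then 1:
  2 Medial Vowel Deletion: [kagifvula] → [kagfvula]
  1 Spirantization: no change — [kagfvula]
  result: [kagfvula]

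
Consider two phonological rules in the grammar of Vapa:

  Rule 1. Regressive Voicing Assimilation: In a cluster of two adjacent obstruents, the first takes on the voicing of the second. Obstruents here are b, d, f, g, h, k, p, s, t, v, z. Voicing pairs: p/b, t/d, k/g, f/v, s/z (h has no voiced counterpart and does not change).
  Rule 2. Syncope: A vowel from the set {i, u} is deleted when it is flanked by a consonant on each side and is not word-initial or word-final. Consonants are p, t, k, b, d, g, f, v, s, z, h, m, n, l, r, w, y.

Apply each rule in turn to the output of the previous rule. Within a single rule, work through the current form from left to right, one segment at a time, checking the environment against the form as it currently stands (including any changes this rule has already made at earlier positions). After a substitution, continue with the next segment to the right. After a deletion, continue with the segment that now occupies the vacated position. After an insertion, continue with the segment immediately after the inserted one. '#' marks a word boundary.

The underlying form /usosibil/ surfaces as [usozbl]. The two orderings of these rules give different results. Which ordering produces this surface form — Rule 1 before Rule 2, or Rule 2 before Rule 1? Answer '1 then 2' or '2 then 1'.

2 then 1

Order 1 then 2:
  1 Regressive Voicing Assimilation: no change — [usosibil]
  2 Syncope: [usosibil] → [usosbl]
  result: [usosbl]
Order 2 then 1:
  2 Syncope: [usosibil] → [usosbl]
  1 Regressive Voicing Assimilation: [usosbl] → [usozbl]
  result: [usozbl]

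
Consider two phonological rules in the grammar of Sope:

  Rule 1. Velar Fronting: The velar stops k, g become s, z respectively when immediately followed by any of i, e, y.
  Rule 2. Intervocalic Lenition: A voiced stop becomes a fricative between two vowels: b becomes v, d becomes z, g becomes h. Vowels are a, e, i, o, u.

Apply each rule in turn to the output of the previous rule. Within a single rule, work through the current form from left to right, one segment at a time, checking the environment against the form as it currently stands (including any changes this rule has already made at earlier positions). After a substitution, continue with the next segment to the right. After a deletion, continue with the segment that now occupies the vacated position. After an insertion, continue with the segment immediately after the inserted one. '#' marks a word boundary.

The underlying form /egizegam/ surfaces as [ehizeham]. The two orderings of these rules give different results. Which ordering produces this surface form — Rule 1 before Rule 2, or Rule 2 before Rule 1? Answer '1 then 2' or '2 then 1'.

2 then 1

Order 1 then 2:
  1 Velar Fronting: [egizegam] → [ezizegam]
  2 Intervocalic Lenition: [ezizegam] → [ezizeham]
  result: [ezizeham]
Order 2 then 1:
  2 Intervocalic Lenition: [egizegam] → [ehizeham]
  1 Velar Fronting: no change — [ehizeham]
  result: [ehizeham]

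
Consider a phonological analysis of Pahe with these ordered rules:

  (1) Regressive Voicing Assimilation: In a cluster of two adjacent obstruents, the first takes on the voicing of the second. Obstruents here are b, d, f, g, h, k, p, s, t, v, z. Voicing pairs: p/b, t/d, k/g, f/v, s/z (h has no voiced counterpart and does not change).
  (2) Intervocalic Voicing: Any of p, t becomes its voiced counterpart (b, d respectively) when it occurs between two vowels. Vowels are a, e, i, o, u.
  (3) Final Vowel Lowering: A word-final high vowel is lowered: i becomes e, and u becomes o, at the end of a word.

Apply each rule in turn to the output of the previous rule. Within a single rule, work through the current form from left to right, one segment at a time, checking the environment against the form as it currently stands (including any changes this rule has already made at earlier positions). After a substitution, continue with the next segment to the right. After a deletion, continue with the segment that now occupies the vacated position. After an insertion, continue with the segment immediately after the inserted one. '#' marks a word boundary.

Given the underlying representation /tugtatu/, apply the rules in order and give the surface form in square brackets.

(1) Regressive Voicing Assimilation: [tugtatu] → [tuktatu]
(2) Intervocalic Voicing: [tuktatu] → [tuktadu]
(3) Final Vowel Lowering: [tuktadu] → [tuktado]

[tuktado]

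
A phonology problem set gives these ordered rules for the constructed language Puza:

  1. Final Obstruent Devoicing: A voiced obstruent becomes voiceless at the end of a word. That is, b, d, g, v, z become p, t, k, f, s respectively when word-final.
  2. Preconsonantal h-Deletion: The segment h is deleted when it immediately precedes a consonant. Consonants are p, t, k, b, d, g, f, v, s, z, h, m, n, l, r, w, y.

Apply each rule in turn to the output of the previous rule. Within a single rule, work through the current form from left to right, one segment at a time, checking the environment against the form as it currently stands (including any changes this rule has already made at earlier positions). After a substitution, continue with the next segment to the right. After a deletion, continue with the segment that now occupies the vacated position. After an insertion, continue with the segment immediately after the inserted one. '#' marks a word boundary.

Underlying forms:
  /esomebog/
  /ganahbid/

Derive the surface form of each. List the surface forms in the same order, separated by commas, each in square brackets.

/esomebog/:
  1 Final Obstruent Devoicing: [esomebog] → [esomebok]
  2 Preconsonantal h-Deletion: no change — [esomebok]
/ganahbid/:
  1 Final Obstruent Devoicing: [ganahbid] → [ganahbit]
  2 Preconsonantal h-Deletion: [ganahbit] → [ganabit]

[esomebok], [ganabit]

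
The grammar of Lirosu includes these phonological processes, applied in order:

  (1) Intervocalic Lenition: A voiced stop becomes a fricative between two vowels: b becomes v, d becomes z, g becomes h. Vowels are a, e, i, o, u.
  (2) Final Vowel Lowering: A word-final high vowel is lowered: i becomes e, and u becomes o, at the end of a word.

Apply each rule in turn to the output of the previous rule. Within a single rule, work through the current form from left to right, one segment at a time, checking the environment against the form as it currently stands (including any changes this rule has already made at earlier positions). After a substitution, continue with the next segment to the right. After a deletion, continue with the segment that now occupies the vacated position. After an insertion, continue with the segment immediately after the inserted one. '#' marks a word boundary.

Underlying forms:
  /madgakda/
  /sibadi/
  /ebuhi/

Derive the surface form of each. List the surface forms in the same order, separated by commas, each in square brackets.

/madgakda/:
  (1) Intervocalic Lenition: no change — [madgakda]
  (2) Final Vowel Lowering: no change — [madgakda]
/sibadi/:
  (1) Intervocalic Lenition: [sibadi] → [sivazi]
  (2) Final Vowel Lowering: [sivazi] → [sivaze]
/ebuhi/:
  (1) Intervocalic Lenition: [ebuhi] → [evuhi]
  (2) Final Vowel Lowering: [evuhi] → [evuhe]

[madgakda], [sivaze], [evuhe]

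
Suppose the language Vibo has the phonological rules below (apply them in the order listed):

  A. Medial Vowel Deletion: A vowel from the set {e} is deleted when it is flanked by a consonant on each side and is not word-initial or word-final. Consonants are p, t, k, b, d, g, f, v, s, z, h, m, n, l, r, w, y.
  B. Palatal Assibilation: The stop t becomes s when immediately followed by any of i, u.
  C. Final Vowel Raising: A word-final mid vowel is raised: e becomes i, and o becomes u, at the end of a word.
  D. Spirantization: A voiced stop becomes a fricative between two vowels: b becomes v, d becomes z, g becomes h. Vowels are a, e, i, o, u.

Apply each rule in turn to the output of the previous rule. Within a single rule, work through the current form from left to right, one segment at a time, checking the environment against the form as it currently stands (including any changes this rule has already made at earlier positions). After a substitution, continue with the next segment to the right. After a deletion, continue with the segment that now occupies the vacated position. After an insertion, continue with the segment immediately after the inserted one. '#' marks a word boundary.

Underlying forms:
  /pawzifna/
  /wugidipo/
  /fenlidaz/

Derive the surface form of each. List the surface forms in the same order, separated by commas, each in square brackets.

[pawzifna], [wuhizipu], [fnlizaz]

/pawzifna/:
  A Medial Vowel Deletion: no change — [pawzifna]
  B Palatal Assibilation: no change — [pawzifna]
  C Final Vowel Raising: no change — [pawzifna]
  D Spirantization: no change — [pawzifna]
/wugidipo/:
  A Medial Vowel Deletion: no change — [wugidipo]
  B Palatal Assibilation: no change — [wugidipo]
  C Final Vowel Raising: [wugidipo] → [wugidipu]
  D Spirantization: [wugidipu] → [wuhizipu]
/fenlidaz/:
  A Medial Vowel Deletion: [fenlidaz] → [fnlidaz]
  B Palatal Assibilation: no change — [fnlidaz]
  C Final Vowel Raising: no change — [fnlidaz]
  D Spirantization: [fnlidaz] → [fnlizaz]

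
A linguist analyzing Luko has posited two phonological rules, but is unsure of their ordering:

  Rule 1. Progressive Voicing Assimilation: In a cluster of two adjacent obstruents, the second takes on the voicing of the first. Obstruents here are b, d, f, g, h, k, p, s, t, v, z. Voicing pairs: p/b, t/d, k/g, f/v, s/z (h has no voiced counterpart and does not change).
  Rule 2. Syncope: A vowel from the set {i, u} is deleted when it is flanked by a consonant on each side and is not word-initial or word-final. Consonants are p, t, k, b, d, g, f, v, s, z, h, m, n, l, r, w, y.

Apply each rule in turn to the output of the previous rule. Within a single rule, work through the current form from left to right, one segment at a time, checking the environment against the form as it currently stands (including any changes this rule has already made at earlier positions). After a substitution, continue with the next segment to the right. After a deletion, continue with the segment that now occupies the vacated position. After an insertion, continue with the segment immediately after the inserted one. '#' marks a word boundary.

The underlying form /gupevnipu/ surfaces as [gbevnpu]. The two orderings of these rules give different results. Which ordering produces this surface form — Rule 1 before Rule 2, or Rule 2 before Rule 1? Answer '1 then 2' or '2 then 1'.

Order 1 then 2:
  1 Progressive Voicing Assimilation: no change — [gupevnipu]
  2 Syncope: [gupevnipu] → [gpevnpu]
  result: [gpevnpu]
Order 2 then 1:
  2 Syncope: [gupevnipu] → [gpevnpu]
  1 Progressive Voicing Assimilation: [gpevnpu] → [gbevnpu]
  result: [gbevnpu]

2 then 1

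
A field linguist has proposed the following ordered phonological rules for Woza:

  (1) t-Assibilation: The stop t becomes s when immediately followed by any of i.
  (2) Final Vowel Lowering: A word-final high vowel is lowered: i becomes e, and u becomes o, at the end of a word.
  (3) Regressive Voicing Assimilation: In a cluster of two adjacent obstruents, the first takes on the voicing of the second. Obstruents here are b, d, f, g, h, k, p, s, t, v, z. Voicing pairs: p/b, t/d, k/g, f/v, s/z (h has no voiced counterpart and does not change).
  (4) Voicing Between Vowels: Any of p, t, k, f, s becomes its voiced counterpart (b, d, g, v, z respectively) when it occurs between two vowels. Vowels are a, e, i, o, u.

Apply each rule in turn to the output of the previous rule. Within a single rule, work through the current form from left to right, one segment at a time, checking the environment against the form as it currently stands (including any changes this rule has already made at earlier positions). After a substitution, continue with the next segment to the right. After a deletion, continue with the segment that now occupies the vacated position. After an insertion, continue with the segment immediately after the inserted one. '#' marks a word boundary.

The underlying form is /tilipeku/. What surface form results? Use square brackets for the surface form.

[silibego]

(1) t-Assibilation: [tilipeku] → [silipeku]
(2) Final Vowel Lowering: [silipeku] → [silipeko]
(3) Regressive Voicing Assimilation: no change — [silipeko]
(4) Voicing Between Vowels: [silipeko] → [silibego]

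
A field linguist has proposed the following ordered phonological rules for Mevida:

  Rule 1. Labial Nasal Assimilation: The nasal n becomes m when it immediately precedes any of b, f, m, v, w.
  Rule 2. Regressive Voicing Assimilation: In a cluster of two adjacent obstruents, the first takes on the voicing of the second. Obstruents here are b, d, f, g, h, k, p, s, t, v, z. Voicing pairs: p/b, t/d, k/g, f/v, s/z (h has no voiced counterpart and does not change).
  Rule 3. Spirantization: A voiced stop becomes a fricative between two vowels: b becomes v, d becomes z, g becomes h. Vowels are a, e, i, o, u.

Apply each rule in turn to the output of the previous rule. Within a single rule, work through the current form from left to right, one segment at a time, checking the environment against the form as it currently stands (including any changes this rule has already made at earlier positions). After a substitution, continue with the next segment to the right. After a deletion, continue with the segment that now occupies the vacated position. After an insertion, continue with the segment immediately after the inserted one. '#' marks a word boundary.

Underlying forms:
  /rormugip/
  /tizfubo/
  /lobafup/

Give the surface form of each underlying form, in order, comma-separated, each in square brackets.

/rormugip/:
  Rule 1 Labial Nasal Assimilation: no change — [rormugip]
  Rule 2 Regressive Voicing Assimilation: no change — [rormugip]
  Rule 3 Spirantization: [rormugip] → [rormuhip]
/tizfubo/:
  Rule 1 Labial Nasal Assimilation: no change — [tizfubo]
  Rule 2 Regressive Voicing Assimilation: [tizfubo] → [tisfubo]
  Rule 3 Spirantization: [tisfubo] → [tisfuvo]
/lobafup/:
  Rule 1 Labial Nasal Assimilation: no change — [lobafup]
  Rule 2 Regressive Voicing Assimilation: no change — [lobafup]
  Rule 3 Spirantization: [lobafup] → [lovafup]

[rormuhip], [tisfuvo], [lovafup]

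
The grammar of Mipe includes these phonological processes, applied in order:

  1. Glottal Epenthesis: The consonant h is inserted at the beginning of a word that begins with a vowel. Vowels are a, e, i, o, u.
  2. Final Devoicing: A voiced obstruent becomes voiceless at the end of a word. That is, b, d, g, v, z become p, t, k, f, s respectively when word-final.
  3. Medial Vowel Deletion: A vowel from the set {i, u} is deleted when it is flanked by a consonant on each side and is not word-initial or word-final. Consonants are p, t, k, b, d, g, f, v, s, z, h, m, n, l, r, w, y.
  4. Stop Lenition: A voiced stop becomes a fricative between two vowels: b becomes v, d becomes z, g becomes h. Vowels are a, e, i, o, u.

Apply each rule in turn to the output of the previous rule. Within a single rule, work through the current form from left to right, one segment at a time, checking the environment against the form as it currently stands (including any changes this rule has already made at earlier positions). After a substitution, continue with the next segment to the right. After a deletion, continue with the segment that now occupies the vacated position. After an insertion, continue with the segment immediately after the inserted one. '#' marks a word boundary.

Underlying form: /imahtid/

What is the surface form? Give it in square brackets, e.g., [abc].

1 Glottal Epenthesis: [imahtid] → [himahtid]
2 Final Devoicing: [himahtid] → [himahtit]
3 Medial Vowel Deletion: [himahtit] → [hmahtt]
4 Stop Lenition: no change — [hmahtt]

[hmahtt]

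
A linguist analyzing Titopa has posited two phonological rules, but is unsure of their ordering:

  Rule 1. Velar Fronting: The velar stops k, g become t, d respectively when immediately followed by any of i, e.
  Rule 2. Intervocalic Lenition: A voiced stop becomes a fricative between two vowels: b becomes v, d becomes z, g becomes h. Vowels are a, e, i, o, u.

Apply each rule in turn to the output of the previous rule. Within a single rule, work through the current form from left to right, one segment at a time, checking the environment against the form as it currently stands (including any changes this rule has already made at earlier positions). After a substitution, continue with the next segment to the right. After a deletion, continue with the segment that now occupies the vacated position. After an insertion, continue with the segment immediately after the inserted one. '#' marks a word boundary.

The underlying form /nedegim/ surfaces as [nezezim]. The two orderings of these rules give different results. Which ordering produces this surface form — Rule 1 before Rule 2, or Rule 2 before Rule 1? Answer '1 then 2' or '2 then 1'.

Order 1 then 2:
  1 Velar Fronting: [nedegim] → [nededim]
  2 Intervocalic Lenition: [nededim] → [nezezim]
  result: [nezezim]
Order 2 then 1:
  2 Intervocalic Lenition: [nedegim] → [nezehim]
  1 Velar Fronting: no change — [nezehim]
  result: [nezehim]

1 then 2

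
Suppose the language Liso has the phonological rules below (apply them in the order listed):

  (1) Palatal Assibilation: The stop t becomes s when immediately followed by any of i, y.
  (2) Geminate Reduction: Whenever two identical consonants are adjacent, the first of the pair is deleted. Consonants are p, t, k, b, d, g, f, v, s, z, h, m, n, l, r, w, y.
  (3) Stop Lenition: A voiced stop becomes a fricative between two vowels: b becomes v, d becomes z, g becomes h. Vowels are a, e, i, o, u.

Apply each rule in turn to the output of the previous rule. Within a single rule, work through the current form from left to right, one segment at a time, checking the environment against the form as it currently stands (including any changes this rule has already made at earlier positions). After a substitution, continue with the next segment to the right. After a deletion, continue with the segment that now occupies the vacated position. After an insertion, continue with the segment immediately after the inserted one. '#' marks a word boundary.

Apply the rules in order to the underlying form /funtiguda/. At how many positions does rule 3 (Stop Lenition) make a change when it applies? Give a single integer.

2

(1) Palatal Assibilation: [funtiguda] → [funsiguda]
(2) Geminate Reduction: no change — [funsiguda]
(3) Stop Lenition: [funsiguda] → [funsihuza]
Rule 3 changed 2 position(s).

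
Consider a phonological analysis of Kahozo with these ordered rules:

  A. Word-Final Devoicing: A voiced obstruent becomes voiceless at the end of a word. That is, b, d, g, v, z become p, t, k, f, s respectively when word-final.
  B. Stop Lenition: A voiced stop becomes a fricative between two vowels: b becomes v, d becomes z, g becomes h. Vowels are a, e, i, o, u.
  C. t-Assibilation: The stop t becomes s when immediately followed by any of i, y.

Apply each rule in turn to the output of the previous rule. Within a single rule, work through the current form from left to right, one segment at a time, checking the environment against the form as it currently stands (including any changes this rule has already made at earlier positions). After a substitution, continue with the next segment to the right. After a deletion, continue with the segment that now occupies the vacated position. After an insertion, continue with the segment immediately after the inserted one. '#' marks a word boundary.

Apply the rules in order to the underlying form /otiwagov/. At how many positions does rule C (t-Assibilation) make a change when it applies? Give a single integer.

A Word-Final Devoicing: [otiwagov] → [otiwagof]
B Stop Lenition: [otiwagof] → [otiwahof]
C t-Assibilation: [otiwahof] → [osiwahof]
Rule C changed 1 position(s).

1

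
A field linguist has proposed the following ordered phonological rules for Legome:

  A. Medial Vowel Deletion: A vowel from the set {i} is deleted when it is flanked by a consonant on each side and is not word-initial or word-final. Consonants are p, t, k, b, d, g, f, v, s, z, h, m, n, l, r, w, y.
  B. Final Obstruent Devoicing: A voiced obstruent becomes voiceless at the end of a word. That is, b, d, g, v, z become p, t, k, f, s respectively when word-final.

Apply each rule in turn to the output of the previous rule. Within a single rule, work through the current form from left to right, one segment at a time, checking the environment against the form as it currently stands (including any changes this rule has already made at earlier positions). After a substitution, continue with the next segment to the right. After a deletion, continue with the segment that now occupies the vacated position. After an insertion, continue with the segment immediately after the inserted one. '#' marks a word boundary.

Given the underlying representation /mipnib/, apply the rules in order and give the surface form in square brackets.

A Medial Vowel Deletion: [mipnib] → [mpnb]
B Final Obstruent Devoicing: [mpnb] → [mpnp]

[mpnp]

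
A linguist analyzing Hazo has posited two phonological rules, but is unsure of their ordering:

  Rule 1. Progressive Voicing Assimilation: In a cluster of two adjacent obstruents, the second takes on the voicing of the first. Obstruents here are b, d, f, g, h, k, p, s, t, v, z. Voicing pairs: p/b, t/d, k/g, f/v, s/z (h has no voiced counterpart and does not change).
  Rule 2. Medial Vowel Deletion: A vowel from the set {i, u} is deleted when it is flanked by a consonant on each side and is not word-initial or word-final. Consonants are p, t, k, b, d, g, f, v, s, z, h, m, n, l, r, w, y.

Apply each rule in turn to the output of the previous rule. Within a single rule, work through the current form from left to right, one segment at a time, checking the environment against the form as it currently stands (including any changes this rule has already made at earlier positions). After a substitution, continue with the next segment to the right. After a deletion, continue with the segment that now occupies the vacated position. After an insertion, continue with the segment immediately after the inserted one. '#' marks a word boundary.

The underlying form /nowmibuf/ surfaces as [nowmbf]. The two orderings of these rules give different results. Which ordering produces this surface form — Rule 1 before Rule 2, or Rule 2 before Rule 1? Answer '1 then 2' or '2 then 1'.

Order 1 then 2:
  1 Progressive Voicing Assimilation: no change — [nowmibuf]
  2 Medial Vowel Deletion: [nowmibuf] → [nowmbf]
  result: [nowmbf]
Order 2 then 1:
  2 Medial Vowel Deletion: [nowmibuf] → [nowmbf]
  1 Progressive Voicing Assimilation: [nowmbf] → [nowmbv]
  result: [nowmbv]

1 then 2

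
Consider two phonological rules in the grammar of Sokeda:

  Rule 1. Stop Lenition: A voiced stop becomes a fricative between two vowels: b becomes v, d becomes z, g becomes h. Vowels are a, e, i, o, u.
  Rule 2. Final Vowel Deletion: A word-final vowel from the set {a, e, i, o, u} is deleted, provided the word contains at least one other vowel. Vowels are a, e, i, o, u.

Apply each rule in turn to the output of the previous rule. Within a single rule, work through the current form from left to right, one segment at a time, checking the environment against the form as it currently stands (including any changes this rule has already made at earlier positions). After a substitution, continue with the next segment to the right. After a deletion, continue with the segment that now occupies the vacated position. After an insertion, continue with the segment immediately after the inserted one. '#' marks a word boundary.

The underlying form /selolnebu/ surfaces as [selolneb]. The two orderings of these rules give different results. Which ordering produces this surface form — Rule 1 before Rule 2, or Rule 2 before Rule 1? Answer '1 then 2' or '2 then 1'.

2 then 1

Order 1 then 2:
  1 Stop Lenition: [selolnebu] → [selolnevu]
  2 Final Vowel Deletion: [selolnevu] → [selolnev]
  result: [selolnev]
Order 2 then 1:
  2 Final Vowel Deletion: [selolnebu] → [selolneb]
  1 Stop Lenition: no change — [selolneb]
  result: [selolneb]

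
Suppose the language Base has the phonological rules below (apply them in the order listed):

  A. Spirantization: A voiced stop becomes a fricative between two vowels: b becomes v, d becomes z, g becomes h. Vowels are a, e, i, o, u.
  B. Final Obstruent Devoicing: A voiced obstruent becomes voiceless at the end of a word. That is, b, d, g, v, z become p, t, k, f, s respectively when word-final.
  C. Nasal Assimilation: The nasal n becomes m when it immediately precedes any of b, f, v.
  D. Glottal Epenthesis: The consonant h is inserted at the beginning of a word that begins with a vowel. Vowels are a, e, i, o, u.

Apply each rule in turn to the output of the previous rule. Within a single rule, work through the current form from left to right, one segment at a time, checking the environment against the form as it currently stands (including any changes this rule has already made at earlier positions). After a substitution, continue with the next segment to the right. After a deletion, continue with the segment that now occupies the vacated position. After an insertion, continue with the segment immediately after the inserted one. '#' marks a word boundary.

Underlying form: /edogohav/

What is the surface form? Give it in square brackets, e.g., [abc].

[hezohohaf]

A Spirantization: [edogohav] → [ezohohav]
B Final Obstruent Devoicing: [ezohohav] → [ezohohaf]
C Nasal Assimilation: no change — [ezohohaf]
D Glottal Epenthesis: [ezohohaf] → [hezohohaf]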